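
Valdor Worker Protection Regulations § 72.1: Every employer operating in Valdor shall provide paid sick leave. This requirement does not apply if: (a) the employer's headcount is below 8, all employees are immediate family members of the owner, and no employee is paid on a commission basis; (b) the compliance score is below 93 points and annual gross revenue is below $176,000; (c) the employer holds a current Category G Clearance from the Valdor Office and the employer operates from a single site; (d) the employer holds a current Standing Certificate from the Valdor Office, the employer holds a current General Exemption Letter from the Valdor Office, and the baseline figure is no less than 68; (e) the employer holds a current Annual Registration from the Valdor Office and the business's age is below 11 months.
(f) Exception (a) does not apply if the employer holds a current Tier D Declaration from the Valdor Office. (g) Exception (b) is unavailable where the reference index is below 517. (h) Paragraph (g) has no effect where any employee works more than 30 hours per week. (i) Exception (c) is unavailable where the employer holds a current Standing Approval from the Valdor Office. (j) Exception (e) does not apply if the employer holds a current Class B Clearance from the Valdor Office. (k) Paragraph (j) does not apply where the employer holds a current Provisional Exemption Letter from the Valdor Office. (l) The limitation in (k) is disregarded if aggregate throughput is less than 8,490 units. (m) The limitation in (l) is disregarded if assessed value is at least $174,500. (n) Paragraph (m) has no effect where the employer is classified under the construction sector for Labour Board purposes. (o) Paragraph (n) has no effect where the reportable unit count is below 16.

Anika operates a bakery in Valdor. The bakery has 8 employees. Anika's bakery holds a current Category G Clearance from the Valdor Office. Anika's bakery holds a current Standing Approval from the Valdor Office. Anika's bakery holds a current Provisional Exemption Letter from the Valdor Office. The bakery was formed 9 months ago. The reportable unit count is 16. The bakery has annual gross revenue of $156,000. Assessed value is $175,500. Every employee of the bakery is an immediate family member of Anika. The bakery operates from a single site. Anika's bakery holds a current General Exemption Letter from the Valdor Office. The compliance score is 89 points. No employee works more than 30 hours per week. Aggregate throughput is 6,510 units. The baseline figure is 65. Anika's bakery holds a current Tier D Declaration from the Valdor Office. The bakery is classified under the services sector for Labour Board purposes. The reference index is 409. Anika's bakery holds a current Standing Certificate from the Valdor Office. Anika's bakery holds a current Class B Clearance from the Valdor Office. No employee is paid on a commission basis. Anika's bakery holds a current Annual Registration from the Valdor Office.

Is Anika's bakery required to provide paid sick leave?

No — exception (e) applies; Anika's bakery is not required to provide paid sick leave.

Exception (a) fails — the employer's headcount is 8, not below 8.
Exception (b): the compliance score is 89 points, below the 93 points limit; annual gross revenue is $156,000, below the $176,000 limit — every condition holds. But: (g) applies — the reference index is 409, below the 517 limit. (h) is not engaged (no employee exceeds 30 hours/week), so (g) stands. So (b) is unavailable.
Exception (c): a current Category G Clearance is held; the employer operates from a single site — every condition holds. However, paragraph (i) must be considered: (i) operates against (c): a current Standing Approval is held. So (c) is unavailable.
Exception (d) requires that the baseline figure is no less than 68; but the baseline figure is 65, short of 68, so (d) is unavailable.
Exception (e): a current Annual Registration is held; the business's age is 9 months, below the 11 months limit — every condition holds. Under paragraphs (j)–(o): (j) is engaged (a current Class B Clearance is held), but is set aside by (k): (k) is triggered — a current Provisional Exemption Letter is held. (l) applies (aggregate throughput is 6,510 units, less than the 8,490 units limit), but is overridden by (m): (m) operates against (l): assessed value is $175,500, meeting the $174,500 threshold. (n), which would lift (m), does not operate here — the bakery is classified under the services sector. (e) remains available.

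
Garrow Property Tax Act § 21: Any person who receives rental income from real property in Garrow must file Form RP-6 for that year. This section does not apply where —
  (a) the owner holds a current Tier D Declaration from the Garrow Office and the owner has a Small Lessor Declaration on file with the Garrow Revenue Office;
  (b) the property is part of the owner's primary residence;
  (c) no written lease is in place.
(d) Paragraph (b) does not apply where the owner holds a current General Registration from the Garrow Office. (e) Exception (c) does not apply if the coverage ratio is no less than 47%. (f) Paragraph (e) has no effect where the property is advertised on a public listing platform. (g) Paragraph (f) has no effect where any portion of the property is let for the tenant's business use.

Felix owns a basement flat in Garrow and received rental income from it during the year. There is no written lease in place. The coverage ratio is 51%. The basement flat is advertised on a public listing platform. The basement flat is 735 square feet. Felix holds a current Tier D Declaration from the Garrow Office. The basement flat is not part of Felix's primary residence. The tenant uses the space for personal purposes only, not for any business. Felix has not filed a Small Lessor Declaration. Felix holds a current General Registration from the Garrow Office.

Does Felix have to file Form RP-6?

Exception (a) does not apply: no Small Lessor Declaration is on file.
Exception (b) does not apply: the basement flat is not part of the primary residence.
Exception (c): there is no written lease — every condition holds. As to paragraphs (e)–(g): (e) is engaged (the coverage ratio is 51%, meeting the 47% threshold), but is set aside by (f): (f) operates against (e): the property is publicly advertised. (g), which would lift (f), is not triggered — the space is used for personal purposes only. So (c) applies.

No — exception (c) applies; Felix is not required to file Form RP-6.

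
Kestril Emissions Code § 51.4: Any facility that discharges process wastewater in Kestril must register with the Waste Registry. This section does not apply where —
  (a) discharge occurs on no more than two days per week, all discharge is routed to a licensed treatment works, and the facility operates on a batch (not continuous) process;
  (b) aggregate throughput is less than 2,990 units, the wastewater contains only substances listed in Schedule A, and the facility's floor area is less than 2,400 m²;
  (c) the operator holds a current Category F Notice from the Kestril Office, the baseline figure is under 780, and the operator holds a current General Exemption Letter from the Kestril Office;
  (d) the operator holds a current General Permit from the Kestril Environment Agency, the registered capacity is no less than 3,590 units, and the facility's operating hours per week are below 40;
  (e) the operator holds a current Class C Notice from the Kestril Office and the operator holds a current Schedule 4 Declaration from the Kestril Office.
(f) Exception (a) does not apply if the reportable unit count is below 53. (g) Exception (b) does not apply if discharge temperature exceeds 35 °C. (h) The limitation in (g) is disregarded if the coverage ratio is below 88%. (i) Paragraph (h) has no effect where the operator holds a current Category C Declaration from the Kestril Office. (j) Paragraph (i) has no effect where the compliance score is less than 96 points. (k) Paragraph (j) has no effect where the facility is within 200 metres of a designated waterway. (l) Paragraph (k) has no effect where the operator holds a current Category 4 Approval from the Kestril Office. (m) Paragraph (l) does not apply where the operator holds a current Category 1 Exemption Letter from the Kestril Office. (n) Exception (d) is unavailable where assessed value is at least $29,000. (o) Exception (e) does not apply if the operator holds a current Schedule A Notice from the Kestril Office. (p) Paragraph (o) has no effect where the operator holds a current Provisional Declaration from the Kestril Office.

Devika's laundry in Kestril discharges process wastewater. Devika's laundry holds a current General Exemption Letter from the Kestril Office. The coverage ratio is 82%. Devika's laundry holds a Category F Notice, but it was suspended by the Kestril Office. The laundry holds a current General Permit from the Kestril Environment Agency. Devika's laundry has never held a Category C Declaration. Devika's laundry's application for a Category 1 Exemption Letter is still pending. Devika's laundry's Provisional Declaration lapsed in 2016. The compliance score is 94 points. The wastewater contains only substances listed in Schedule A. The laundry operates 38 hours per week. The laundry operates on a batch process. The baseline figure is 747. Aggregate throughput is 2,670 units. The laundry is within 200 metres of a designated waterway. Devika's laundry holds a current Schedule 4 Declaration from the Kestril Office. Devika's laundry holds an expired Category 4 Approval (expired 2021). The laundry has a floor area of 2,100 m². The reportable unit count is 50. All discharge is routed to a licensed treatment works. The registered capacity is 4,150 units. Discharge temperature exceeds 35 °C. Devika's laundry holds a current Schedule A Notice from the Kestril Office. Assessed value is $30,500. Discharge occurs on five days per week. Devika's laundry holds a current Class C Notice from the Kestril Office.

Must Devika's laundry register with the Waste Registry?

Exception (a) requires that discharge occurs on no more than two days per week; but discharge occurs on five days per week, so (a) is unavailable.
Exception (b) is satisfied on its face — aggregate throughput is 2,670 units, less than the 2,990 units limit; the wastewater is Schedule-A-only; the facility's floor area is 2,100 m², less than the 2,400 m² limit. Applying paragraphs (g)–(m): (g) would limit (b) — discharge temperature exceeds 35 °C — but (h) sets (g) aside: (h) operates against (g): the coverage ratio is 82%, below the 88% limit. (i), which would lift (h), is not engaged — the Category C Declaration is not current. So (b) applies.
Exception (c) fails — no current Category F Notice is held.
Exception (d)'s conditions are all satisfied: a current General Permit is held; the registered capacity is 4,150 units, meeting the 3,590 units threshold; the facility's operating hours per week are 38, below the 40 limit. But applying paragraph (n): (n) is triggered — assessed value is $30,500, meeting the $29,000 threshold. So (d) is unavailable.
Exception (e): a current Class C Notice is held; a current Schedule 4 Declaration is held — every condition holds. But applying paragraphs (o)–(p): (o) operates against (e): a current Schedule A Notice is held. (p), which would lift (o), does not operate here — no current Provisional Declaration is held. So (e) is unavailable.

No — exception (b) applies; Devika's laundry is not required to register with the Waste Registry.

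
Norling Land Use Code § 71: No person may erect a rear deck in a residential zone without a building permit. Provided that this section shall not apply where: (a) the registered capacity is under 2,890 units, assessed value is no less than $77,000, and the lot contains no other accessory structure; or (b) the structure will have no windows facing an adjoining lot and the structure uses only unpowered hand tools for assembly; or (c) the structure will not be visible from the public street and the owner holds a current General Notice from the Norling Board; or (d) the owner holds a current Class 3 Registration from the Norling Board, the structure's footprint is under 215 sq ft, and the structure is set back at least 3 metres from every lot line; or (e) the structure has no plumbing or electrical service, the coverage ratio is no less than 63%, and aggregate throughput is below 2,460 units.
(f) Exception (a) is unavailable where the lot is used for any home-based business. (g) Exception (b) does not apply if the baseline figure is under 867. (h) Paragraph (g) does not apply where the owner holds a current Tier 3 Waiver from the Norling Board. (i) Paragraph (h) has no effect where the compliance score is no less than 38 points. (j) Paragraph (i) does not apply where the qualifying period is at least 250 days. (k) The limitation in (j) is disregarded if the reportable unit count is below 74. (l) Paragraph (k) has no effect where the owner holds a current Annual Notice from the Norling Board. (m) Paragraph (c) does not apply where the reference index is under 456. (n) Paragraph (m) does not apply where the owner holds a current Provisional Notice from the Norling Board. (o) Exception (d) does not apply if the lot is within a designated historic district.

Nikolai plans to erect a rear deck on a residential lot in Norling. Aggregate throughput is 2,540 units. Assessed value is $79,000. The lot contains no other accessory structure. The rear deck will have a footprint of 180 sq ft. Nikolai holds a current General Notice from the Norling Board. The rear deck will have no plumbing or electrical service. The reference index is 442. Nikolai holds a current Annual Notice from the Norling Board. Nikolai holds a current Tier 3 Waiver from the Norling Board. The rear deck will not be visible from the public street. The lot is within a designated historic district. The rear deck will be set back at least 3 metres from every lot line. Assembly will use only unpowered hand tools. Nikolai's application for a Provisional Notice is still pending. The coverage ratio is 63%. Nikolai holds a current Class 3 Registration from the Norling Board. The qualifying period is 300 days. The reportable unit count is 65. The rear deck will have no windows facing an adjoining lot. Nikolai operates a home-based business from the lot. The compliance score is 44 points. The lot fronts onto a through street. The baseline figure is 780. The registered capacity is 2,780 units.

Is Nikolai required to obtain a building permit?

No — exception (b) applies; Nikolai does not need a building permit.

Exception (a) is satisfied on its face — the registered capacity is 2,780 units, under the 2,890 units limit; assessed value is $79,000, meeting the $77,000 threshold; the lot has no other accessory structure. Turning to paragraph (f): (f) operates against (a): a home-based business operates on the lot. Exception (a) does not apply.
Exception (b): no windows face an adjoining lot; assembly uses only hand tools — every condition holds. Considering the limiting provisions: (g) would limit (b) — the baseline figure is 780, under the 867 limit — but (h) sets (g) aside: (h) operates against (g): a current Tier 3 Waiver is held. (i) would limit (h) — the compliance score is 44 points, meeting the 38 points threshold — but (j) sets (i) aside: (j) operates against (i): the qualifying period is 300 days, meeting the 250 days threshold. (k) applies (the reportable unit count is 65, below the 74 limit), but is itself disapplied by (l): (l) operates against (k): a current Annual Notice is held. (b) remains available.
Exception (c)'s conditions are all satisfied: the structure will not be visible from the street; a current General Notice is held. Turning to paragraphs (m)–(n): (m) operates against (c): the reference index is 442, under the 456 limit. (n) is not engaged (no current Provisional Notice is held), so (m) stands. So (c) is unavailable.
Exception (d)'s conditions are all satisfied: a current Class 3 Registration is held; the structure's footprint is 180 sq ft, under the 215 sq ft limit; the setback is at least 3 m on every side. But: (o) operates against (d): the lot is in a historic district. So (d) is unavailable.
Exception (e) fails — aggregate throughput is 2,540 units, not below 2,460 units.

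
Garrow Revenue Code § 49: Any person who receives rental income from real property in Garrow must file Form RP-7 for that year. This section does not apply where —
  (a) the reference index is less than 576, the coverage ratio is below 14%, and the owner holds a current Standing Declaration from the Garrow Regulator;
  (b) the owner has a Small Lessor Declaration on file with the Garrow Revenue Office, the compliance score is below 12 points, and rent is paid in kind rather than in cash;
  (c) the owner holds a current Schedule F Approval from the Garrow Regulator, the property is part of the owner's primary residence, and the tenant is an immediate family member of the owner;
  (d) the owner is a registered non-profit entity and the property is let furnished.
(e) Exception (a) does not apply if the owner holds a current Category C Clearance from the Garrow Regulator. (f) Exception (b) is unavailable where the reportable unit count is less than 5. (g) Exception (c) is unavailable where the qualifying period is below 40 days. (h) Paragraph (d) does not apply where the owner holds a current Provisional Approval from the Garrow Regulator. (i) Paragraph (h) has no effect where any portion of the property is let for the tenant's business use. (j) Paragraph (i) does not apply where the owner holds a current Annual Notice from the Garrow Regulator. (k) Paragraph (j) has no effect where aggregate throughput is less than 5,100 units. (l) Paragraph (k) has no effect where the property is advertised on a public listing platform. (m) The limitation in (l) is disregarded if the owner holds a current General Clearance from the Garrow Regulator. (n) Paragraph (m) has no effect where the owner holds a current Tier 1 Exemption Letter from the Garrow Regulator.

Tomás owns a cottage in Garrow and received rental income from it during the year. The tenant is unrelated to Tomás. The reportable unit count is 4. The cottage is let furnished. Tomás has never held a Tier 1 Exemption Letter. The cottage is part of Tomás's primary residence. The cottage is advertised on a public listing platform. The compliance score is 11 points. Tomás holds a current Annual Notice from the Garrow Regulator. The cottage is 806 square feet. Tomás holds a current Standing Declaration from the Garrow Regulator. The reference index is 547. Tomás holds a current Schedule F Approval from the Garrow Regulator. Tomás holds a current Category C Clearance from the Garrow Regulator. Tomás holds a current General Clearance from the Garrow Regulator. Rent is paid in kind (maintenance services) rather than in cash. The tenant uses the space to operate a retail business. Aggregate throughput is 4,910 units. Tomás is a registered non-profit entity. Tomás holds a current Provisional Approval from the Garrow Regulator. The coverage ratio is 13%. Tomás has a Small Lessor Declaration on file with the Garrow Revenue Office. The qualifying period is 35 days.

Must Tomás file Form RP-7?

No — exception (d) applies; Tomás is not required to file Form RP-7.

Exception (a): the reference index is 547, less than the 576 limit; the coverage ratio is 13%, below the 14% limit; a current Standing Declaration is held — every condition holds. But: (e) is triggered — a current Category C Clearance is held. (a) is therefore removed.
All of (b)'s requirements are met (a Small Lessor Declaration is on file; the compliance score is 11 points, below the 12 points limit; rent is paid in kind). Turning to paragraph (f): (f) applies — the reportable unit count is 4, less than the 5 limit. So (b) is unavailable.
Exception (c) fails — the tenant is unrelated to the owner.
Exception (d)'s conditions are all satisfied: Tomás is a registered non-profit; the property is let furnished. Considering the limiting provisions: (h) would limit (d) — a current Provisional Approval is held — but (i) sets (h) aside: (i) is triggered — the space is let for business use. (j) would limit (i) — a current Annual Notice is held — but (k) sets (j) aside: (k) applies — aggregate throughput is 4,910 units, less than the 5,100 units limit. (l) would limit (k) — the property is publicly advertised — but (m) sets (l) aside: (m) operates against (l): a current General Clearance is held. (n) is not triggered (there is no Tier 1 Exemption Letter in force), so (m) stands. So (d) applies.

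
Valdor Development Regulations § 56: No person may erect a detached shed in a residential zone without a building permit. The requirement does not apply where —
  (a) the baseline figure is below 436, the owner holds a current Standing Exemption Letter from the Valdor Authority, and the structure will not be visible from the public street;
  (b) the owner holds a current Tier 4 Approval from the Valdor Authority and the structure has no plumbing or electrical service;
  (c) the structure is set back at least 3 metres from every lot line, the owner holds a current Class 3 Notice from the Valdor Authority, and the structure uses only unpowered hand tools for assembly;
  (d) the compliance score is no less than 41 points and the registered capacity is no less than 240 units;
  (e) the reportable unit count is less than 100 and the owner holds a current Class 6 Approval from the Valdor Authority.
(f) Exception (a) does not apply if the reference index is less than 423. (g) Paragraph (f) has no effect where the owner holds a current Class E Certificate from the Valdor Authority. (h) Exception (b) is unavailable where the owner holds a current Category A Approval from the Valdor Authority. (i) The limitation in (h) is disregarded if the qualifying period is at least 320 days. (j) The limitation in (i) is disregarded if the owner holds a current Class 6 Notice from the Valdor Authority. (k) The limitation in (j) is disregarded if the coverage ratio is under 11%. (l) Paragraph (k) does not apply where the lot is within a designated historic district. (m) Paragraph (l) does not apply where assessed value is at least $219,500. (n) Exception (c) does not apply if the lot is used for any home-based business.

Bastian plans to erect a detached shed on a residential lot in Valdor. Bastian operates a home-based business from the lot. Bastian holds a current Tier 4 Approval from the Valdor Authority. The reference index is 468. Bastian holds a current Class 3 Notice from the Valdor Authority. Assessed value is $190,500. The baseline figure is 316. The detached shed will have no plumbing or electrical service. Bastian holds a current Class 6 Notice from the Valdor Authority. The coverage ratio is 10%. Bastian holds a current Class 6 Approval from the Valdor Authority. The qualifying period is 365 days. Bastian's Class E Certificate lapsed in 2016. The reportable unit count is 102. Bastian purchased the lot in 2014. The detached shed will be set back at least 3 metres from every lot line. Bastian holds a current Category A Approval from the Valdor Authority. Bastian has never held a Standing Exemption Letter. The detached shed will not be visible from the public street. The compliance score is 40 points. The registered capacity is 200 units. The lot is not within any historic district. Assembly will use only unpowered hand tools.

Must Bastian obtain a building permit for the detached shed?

Exception (a) fails — no current Standing Exemption Letter is held.
Exception (b)'s conditions are all satisfied: a current Tier 4 Approval is held; there is no plumbing or electrical service. Under paragraphs (h)–(m): (h) would limit (b) — a current Category A Approval is held — but (i) sets (h) aside: (i) operates against (h): the qualifying period is 365 days, meeting the 320 days threshold. (j) is engaged (a current Class 6 Notice is held), but is displaced by (k): (k) operates against (j): the coverage ratio is 10%, under the 11% limit. (l), which would lift (k), is not engaged — the lot is not in a historic district. So (b) applies.
Exception (c): the setback is at least 3 m on every side; a current Class 3 Notice is held; assembly uses only hand tools — every condition holds. But applying paragraph (n): (n) operates against (c): a home-based business operates on the lot. Exception (c) does not apply.
Exception (d) fails — the compliance score is 40 points, short of 41 points.
Exception (e) does not apply: the reportable unit count is 102, not less than 100.

No — exception (b) applies; Bastian does not need a building permit.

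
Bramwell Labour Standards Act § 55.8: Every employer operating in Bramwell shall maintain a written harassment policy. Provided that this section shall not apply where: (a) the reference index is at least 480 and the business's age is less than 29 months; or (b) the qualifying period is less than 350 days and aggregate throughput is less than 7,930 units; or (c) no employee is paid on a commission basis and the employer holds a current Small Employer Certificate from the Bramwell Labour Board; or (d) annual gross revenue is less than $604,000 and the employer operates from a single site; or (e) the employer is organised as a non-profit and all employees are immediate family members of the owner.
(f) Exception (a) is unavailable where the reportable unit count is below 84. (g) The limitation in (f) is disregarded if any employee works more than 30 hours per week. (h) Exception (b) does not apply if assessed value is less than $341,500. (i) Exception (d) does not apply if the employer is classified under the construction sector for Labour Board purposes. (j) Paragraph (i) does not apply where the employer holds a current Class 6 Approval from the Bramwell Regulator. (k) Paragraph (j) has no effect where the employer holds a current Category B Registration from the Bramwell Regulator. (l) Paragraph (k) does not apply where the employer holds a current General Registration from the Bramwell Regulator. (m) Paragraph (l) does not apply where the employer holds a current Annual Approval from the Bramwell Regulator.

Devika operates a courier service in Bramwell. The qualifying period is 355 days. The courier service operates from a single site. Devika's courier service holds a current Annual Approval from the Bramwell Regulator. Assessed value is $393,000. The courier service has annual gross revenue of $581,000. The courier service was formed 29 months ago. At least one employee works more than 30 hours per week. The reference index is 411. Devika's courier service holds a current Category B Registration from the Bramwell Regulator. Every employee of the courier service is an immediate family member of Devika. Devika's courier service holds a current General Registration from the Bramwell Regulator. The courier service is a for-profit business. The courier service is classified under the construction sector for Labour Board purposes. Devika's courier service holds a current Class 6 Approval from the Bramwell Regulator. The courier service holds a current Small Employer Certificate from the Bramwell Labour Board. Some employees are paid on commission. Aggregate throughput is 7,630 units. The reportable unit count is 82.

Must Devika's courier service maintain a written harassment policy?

Exception (a) requires that the reference index is at least 480; but the reference index is 411, short of 480, so (a) is unavailable.
Exception (b) requires that the qualifying period is less than 350 days; but the qualifying period is 355 days, not less than 350 days, so (b) is unavailable.
Exception (c) does not apply: some employees are paid on commission.
Exception (d): annual gross revenue is $581,000, less than the $604,000 limit; the employer operates from a single site — every condition holds. But applying paragraphs (i)–(m): (i) is triggered — the courier service is classified under the construction sector. (j) applies (a current Class 6 Approval is held), but is itself disapplied by (k): (k) applies — a current Category B Registration is held. (l) is engaged (a current General Registration is held), but is set aside by (m): (m) operates against (l): a current Annual Approval is held. So (d) is unavailable.
Exception (e) requires that the employer is organised as a non-profit; but the employer is for-profit, so (e) is unavailable.
No exception is made out. Devika's courier service falls within the general rule.

Yes — Devika's courier service must maintain a written harassment policy.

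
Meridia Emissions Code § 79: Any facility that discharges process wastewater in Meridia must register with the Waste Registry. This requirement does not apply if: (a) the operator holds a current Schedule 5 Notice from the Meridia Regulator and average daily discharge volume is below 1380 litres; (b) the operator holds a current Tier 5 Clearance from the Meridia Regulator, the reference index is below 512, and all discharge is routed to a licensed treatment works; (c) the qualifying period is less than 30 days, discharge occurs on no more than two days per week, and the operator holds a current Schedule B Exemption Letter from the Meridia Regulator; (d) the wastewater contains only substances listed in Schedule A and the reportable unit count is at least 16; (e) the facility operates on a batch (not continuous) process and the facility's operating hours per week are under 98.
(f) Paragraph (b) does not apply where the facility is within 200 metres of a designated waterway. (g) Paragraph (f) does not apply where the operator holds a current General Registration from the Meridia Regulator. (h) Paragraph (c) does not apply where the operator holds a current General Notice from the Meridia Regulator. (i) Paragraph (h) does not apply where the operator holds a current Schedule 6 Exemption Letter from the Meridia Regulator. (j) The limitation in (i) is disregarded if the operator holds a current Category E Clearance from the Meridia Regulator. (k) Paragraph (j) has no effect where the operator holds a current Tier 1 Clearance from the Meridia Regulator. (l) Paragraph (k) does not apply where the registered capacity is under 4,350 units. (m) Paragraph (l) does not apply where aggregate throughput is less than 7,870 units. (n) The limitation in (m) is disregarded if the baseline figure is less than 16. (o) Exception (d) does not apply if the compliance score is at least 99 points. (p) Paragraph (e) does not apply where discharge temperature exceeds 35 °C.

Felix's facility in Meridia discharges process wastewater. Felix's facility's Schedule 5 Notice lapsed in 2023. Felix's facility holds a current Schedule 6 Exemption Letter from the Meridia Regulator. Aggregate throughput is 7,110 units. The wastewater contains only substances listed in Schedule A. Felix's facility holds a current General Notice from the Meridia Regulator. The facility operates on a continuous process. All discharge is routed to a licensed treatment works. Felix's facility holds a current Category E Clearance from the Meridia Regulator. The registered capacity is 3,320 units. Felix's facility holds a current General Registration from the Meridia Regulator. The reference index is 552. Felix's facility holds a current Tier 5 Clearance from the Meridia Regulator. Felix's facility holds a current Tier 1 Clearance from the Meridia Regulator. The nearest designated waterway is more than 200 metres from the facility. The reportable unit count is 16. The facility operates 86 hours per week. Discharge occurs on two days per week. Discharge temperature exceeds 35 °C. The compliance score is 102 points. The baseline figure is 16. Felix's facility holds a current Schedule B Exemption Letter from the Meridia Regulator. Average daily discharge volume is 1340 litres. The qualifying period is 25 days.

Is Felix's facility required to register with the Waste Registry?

No — exception (c) applies; Felix's facility is not required to register with the Waste Registry.

Exception (a) does not apply: no current Schedule 5 Notice is held.
Exception (b) requires that the reference index is below 512; but the reference index is 552, not below 512, so (b) is unavailable.
All of (c)'s requirements are met (the qualifying period is 25 days, less than the 30 days limit; discharge occurs on no more than two days per week; a current Schedule B Exemption Letter is held). As to paragraphs (h)–(n): (h) is triggered (a current General Notice is held), but is displaced by (i): (i) operates — a current Schedule 6 Exemption Letter is held. (j) would limit (i) — a current Category E Clearance is held — but (k) sets (j) aside: (k) operates against (j): a current Tier 1 Clearance is held. (l) is engaged (the registered capacity is 3,320 units, under the 4,350 units limit), but is itself disapplied by (m): (m) operates against (l): aggregate throughput is 7,110 units, less than the 7,870 units limit. (n), which would lift (m), is inapplicable — the baseline figure is 16, not less than 16. So (c) applies.
Exception (d)'s conditions are all satisfied: the wastewater is Schedule-A-only; the reportable unit count is 16, meeting the 16 threshold. But: (o) is engaged — the compliance score is 102 points, meeting the 99 points threshold. So (d) is unavailable.
Exception (e) fails — the facility operates on a continuous process.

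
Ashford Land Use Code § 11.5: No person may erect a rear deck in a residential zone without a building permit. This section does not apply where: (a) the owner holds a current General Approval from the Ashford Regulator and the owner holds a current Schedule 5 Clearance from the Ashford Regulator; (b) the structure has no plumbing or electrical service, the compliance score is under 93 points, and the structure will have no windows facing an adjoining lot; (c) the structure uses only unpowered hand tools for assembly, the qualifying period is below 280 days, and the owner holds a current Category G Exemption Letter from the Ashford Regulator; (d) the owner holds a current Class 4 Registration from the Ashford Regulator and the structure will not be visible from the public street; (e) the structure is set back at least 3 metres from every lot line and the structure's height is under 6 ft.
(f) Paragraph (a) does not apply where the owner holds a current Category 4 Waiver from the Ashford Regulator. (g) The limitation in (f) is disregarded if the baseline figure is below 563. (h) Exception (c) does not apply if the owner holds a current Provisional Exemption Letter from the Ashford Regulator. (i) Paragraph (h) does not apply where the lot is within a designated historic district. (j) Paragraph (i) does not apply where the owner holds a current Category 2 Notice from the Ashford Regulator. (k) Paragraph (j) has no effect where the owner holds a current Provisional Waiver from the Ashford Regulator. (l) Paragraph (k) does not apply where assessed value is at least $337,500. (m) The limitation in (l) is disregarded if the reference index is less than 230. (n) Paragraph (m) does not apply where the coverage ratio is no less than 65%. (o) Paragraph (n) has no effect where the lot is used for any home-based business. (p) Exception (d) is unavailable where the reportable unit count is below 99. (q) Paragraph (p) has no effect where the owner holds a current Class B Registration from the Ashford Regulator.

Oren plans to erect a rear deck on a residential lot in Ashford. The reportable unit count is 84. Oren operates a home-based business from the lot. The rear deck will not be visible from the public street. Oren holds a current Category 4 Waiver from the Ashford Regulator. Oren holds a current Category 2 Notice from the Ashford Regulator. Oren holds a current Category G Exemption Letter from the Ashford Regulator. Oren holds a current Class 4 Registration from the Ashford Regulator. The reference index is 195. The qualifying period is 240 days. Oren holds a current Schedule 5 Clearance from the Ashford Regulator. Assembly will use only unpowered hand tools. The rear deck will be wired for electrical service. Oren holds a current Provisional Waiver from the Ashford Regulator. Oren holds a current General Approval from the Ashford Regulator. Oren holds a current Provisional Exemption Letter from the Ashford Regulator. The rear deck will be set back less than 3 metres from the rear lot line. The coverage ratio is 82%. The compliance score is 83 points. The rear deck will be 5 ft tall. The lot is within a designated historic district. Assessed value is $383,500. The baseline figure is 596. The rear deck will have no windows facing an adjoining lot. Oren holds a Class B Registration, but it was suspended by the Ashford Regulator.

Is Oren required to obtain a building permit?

No — exception (c) applies; Oren does not need a building permit.

Exception (a)'s conditions are all satisfied: a current General Approval is held; a current Schedule 5 Clearance is held. But: (f) operates against (a): a current Category 4 Waiver is held. (g) is not triggered (the baseline figure is 596, not below 563), so (f) stands. (a) is therefore removed.
Exception (b) fails — electrical service is planned.
All of (c)'s requirements are met (assembly uses only hand tools; the qualifying period is 240 days, below the 280 days limit; a current Category G Exemption Letter is held). Under paragraphs (h)–(o): (h) applies (a current Provisional Exemption Letter is held), but is displaced by (i): (i) operates against (h): the lot is in a historic district. (j) applies (a current Category 2 Notice is held), but is displaced by (k): (k) is engaged — a current Provisional Waiver is held. (l) would limit (k) — assessed value is $383,500, meeting the $337,500 threshold — but (m) sets (l) aside: (m) operates against (l): the reference index is 195, less than the 230 limit. (n) would limit (m) — the coverage ratio is 82%, meeting the 65% threshold — but (o) sets (n) aside: (o) operates against (n): a home-based business operates on the lot. Exception (c) stands.
Exception (d) is satisfied on its face — a current Class 4 Registration is held; the structure will not be visible from the street. But applying paragraphs (p)–(q): (p) applies — the reportable unit count is 84, below the 99 limit. (q) does not operate here (there is no Class B Registration in force), so (p) stands. Exception (d) does not apply.
Exception (e) requires that the structure is set back at least 3 metres from every lot line; but the rear setback is under 3 m, so (e) is unavailable.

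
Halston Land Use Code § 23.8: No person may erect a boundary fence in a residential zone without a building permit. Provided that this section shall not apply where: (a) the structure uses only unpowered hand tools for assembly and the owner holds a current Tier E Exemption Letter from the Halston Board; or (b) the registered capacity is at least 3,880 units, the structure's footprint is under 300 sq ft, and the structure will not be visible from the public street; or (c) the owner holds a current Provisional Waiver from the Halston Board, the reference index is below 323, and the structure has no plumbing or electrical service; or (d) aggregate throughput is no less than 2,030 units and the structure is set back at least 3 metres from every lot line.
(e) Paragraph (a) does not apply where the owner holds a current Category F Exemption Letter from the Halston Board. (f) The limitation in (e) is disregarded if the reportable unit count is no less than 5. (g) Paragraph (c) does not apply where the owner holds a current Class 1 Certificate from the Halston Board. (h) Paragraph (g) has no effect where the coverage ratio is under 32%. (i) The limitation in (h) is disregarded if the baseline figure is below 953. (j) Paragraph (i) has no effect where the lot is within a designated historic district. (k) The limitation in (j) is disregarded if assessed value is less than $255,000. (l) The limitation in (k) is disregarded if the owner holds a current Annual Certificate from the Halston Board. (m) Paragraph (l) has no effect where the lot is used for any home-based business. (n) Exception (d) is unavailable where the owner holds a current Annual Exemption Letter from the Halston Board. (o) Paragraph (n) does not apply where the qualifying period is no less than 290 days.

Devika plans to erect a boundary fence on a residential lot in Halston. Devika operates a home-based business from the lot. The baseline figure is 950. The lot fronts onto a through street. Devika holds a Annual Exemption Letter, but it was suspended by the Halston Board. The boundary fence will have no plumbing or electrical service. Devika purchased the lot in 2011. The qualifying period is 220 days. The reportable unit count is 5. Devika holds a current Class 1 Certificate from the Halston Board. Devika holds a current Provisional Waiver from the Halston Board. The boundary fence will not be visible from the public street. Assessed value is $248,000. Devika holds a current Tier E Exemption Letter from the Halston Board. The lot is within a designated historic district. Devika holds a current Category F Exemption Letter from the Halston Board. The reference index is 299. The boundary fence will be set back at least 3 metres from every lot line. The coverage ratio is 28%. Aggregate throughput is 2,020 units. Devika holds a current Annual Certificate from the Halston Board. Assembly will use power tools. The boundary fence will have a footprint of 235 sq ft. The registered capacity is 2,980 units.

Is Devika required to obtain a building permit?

Exception (a) fails — assembly uses power tools.
Exception (b) fails — the registered capacity is 2,980 units, short of 3,880 units.
Exception (c)'s conditions are all satisfied: a current Provisional Waiver is held; the reference index is 299, below the 323 limit; there is no plumbing or electrical service. But applying paragraphs (g)–(m): (g) operates against (c): a current Class 1 Certificate is held. (h) would limit (g) — the coverage ratio is 28%, under the 32% limit — but (i) sets (h) aside: (i) operates against (h): the baseline figure is 950, below the 953 limit. (j) is triggered (the lot is in a historic district), but is overridden by (k): (k) operates against (j): assessed value is $248,000, less than the $255,000 limit. (l) would limit (k) — a current Annual Certificate is held — but (m) sets (l) aside: (m) applies — a home-based business operates on the lot. Exception (c) does not apply.
Exception (d) requires that aggregate throughput is no less than 2,030 units; but aggregate throughput is 2,020 units, short of 2,030 units, so (d) is unavailable.
Every exception is unavailable, so the rule governs.

Yes — Devika must obtain a building permit.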